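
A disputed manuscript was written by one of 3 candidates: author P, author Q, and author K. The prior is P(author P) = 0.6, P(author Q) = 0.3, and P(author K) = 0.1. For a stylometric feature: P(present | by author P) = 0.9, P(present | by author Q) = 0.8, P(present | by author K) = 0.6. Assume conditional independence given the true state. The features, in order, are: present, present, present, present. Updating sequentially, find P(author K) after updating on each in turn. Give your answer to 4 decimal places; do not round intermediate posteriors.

Apply Bayes' rule sequentially, carrying P(author K) forward.
After 'present': normaliser = 0.9·0.6000 + 0.8·0.3000 + 0.6·0.1000; P(author P) ≈ 0.6429, P(author Q) ≈ 0.2857, P(author K) ≈ 0.0714
After 'present': normaliser = 0.9·0.6429 + 0.8·0.2857 + 0.6·0.0714; P(author P) ≈ 0.6807, P(author Q) ≈ 0.2689, P(author K) ≈ 0.0504
After 'present': normaliser = 0.9·0.6807 + 0.8·0.2689 + 0.6·0.0504; P(author P) ≈ 0.7140, P(author Q) ≈ 0.2507, P(author K) ≈ 0.0353
After 'present': normaliser = 0.9·0.7140 + 0.8·0.2507 + 0.6·0.0353; P(author P) ≈ 0.7435, P(author Q) ≈ 0.2321, P(author K) ≈ 0.0245

0.0245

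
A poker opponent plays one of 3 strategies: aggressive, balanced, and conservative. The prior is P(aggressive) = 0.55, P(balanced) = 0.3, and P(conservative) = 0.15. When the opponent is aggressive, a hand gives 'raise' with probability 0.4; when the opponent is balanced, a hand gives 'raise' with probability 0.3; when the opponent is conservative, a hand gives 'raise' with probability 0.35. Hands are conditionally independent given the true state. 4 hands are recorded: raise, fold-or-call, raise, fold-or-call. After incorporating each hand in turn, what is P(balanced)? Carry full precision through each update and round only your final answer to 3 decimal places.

0.251

Each posterior becomes the prior for the next update.
After 'raise': normaliser = 0.4·0.5500 + 0.3·0.3000 + 0.35·0.1500; P(aggressive) ≈ 0.6069, P(balanced) ≈ 0.2483, P(conservative) ≈ 0.1448
After 'fold-or-call': normaliser = 0.6·0.6069 + 0.7·0.2483 + 0.65·0.1448; P(aggressive) ≈ 0.5761, P(balanced) ≈ 0.2750, P(conservative) ≈ 0.1489
After 'raise': normaliser = 0.4·0.5761 + 0.3·0.2750 + 0.35·0.1489; P(aggressive) ≈ 0.6312, P(balanced) ≈ 0.2260, P(conservative) ≈ 0.1428
After 'fold-or-call': normaliser = 0.6·0.6312 + 0.7·0.2260 + 0.65·0.1428; P(aggressive) ≈ 0.6014, P(balanced) ≈ 0.2512, P(conservative) ≈ 0.1474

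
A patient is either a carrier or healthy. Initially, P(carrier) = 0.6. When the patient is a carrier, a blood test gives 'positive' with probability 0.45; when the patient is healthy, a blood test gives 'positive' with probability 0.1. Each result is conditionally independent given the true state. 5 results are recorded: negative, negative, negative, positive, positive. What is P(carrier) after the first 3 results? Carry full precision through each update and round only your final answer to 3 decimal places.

0.255

After 'negative': P(carrier) = 0.55·0.6000 / (0.55·0.6000 + 0.9·0.4000) ≈ 0.4783
After 'negative': P(carrier) = 0.55·0.4783 / (0.55·0.4783 + 0.9·0.5217) ≈ 0.3591
After 'negative': P(carrier) = 0.55·0.3591 / (0.55·0.3591 + 0.9·0.6409) ≈ 0.2550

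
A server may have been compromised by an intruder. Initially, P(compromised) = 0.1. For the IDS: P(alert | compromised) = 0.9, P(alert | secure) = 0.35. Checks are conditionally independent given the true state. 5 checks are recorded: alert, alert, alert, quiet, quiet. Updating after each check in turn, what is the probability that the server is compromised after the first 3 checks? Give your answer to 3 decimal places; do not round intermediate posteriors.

After 'alert': P(compromised) = 0.9·0.1000 / (0.9·0.1000 + 0.35·0.9000) ≈ 0.2222
After 'alert': P(compromised) = 0.9·0.2222 / (0.9·0.2222 + 0.35·0.7778) ≈ 0.4235
After 'alert': P(compromised) = 0.9·0.4235 / (0.9·0.4235 + 0.35·0.5765) ≈ 0.6539

0.654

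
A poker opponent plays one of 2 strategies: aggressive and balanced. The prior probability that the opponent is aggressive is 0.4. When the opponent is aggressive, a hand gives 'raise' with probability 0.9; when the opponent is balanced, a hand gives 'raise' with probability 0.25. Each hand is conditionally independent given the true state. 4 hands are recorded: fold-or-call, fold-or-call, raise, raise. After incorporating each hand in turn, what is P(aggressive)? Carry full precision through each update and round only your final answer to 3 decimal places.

0.133

After 'fold-or-call': P(aggressive) = 0.1·0.4000 / (0.1·0.4000 + 0.75·0.6000) ≈ 0.0816
After 'fold-or-call': P(aggressive) = 0.1·0.0816 / (0.1·0.0816 + 0.75·0.9184) ≈ 0.0117
After 'raise': P(aggressive) = 0.9·0.0117 / (0.9·0.0117 + 0.25·0.9883) ≈ 0.0409
After 'raise': P(aggressive) = 0.9·0.0409 / (0.9·0.0409 + 0.25·0.9591) ≈ 0.1331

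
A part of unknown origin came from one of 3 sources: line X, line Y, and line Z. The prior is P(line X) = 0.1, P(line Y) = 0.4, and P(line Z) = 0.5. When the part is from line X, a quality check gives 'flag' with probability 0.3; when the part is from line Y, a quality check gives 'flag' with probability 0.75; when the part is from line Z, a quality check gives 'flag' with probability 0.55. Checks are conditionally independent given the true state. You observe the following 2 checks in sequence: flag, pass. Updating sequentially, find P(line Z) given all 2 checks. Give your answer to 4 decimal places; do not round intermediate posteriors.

0.5631

Each posterior becomes the prior for the next update.
After 'flag': normaliser = 0.3·0.1000 + 0.75·0.4000 + 0.55·0.5000; P(line X) ≈ 0.0496, P(line Y) ≈ 0.4959, P(line Z) ≈ 0.4545
After 'pass': normaliser = 0.7·0.0496 + 0.25·0.4959 + 0.45·0.4545; P(line X) ≈ 0.0956, P(line Y) ≈ 0.3413, P(line Z) ≈ 0.5631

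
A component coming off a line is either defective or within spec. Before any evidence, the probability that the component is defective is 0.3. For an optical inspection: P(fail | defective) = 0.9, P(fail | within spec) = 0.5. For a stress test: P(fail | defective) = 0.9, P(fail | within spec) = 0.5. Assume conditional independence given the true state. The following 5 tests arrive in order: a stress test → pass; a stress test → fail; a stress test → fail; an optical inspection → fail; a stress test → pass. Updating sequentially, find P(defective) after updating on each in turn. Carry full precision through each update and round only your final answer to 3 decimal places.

After a stress test='pass': P(defective) = 0.1·0.3000 / (0.1·0.3000 + 0.5·0.7000) ≈ 0.0789
After a stress test='fail': P(defective) = 0.9·0.0789 / (0.9·0.0789 + 0.5·0.9211) ≈ 0.1337
After a stress test='fail': P(defective) = 0.9·0.1337 / (0.9·0.1337 + 0.5·0.8663) ≈ 0.2174
After an optical inspection='fail': P(defective) = 0.9·0.2174 / (0.9·0.2174 + 0.5·0.7826) ≈ 0.3333
After a stress test='pass': P(defective) = 0.1·0.3333 / (0.1·0.3333 + 0.5·0.6667) ≈ 0.0909

0.091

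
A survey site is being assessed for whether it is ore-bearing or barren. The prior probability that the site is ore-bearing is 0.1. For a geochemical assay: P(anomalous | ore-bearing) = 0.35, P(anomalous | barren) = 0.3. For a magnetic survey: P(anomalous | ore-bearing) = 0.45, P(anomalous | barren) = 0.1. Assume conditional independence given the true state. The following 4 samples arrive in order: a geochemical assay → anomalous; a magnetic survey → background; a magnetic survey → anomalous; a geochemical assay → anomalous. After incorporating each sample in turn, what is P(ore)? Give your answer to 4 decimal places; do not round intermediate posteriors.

Apply Bayes' rule sequentially, carrying P(ore) forward.
After a geochemical assay='anomalous': P(ore) = 0.35·0.1000 / (0.35·0.1000 + 0.3·0.9000) ≈ 0.1148
After a magnetic survey='background': P(ore) = 0.55·0.1148 / (0.55·0.1148 + 0.9·0.8852) ≈ 0.0734
After a magnetic survey='anomalous': P(ore) = 0.45·0.0734 / (0.45·0.0734 + 0.1·0.9266) ≈ 0.2628
After a geochemical assay='anomalous': P(ore) = 0.35·0.2628 / (0.35·0.2628 + 0.3·0.7372) ≈ 0.2937

0.2937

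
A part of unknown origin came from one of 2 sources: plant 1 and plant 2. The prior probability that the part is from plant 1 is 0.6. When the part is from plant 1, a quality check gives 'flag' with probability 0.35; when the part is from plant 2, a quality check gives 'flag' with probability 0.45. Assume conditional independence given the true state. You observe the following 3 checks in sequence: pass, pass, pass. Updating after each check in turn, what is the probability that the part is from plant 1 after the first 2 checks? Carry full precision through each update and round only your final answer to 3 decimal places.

0.677

Apply Bayes' rule sequentially, carrying P(plant 1) forward.
After 'pass': P(plant 1) = 0.65·0.6000 / (0.65·0.6000 + 0.55·0.4000) ≈ 0.6393
After 'pass': P(plant 1) = 0.65·0.6393 / (0.65·0.6393 + 0.55·0.3607) ≈ 0.6769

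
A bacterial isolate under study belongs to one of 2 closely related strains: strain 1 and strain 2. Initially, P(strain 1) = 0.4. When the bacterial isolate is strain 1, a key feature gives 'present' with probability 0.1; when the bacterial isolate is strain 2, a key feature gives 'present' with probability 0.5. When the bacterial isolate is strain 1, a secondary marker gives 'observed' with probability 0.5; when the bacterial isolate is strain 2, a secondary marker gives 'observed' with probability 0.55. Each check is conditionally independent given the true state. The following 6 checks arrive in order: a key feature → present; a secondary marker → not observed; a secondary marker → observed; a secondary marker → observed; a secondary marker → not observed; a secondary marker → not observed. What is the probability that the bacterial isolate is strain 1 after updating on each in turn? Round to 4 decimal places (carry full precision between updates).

Apply Bayes' rule sequentially, carrying P(strain 1) forward.
After a key feature='present': P(strain 1) = 0.1·0.4000 / (0.1·0.4000 + 0.5·0.6000) ≈ 0.1176
After a secondary marker='not observed': P(strain 1) = 0.5·0.1176 / (0.5·0.1176 + 0.45·0.8824) ≈ 0.1290
After a secondary marker='observed': P(strain 1) = 0.5·0.1290 / (0.5·0.1290 + 0.55·0.8710) ≈ 0.1187
After a secondary marker='observed': P(strain 1) = 0.5·0.1187 / (0.5·0.1187 + 0.55·0.8813) ≈ 0.1091
After a secondary marker='not observed': P(strain 1) = 0.5·0.1091 / (0.5·0.1091 + 0.45·0.8909) ≈ 0.1197
After a secondary marker='not observed': P(strain 1) = 0.5·0.1197 / (0.5·0.1197 + 0.45·0.8803) ≈ 0.1313

0.1313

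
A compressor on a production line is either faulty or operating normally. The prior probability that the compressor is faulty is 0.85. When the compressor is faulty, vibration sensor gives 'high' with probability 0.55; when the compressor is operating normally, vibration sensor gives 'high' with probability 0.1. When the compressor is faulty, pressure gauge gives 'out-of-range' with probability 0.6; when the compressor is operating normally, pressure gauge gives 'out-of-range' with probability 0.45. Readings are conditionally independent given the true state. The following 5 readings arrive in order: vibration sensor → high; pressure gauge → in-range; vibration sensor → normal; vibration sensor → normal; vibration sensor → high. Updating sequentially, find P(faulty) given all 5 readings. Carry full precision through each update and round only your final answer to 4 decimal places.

Apply Bayes' rule sequentially, carrying P(faulty) forward.
After vibration sensor='high': P(faulty) = 0.55·0.8500 / (0.55·0.8500 + 0.1·0.1500) ≈ 0.9689
After pressure gauge='in-range': P(faulty) = 0.4·0.9689 / (0.4·0.9689 + 0.55·0.0311) ≈ 0.9577
After vibration sensor='normal': P(faulty) = 0.45·0.9577 / (0.45·0.9577 + 0.9·0.0423) ≈ 0.9189
After vibration sensor='normal': P(faulty) = 0.45·0.9189 / (0.45·0.9189 + 0.9·0.0811) ≈ 0.8500
After vibration sensor='high': P(faulty) = 0.55·0.8500 / (0.55·0.8500 + 0.1·0.1500) ≈ 0.9689

0.9689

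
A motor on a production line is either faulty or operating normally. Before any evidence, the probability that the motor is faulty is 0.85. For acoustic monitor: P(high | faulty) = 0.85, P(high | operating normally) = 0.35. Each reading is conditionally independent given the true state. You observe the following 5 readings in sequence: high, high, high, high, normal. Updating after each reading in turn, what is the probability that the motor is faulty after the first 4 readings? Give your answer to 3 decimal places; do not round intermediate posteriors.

0.995

After 'high': P(faulty) = 0.85·0.8500 / (0.85·0.8500 + 0.35·0.1500) ≈ 0.9323
After 'high': P(faulty) = 0.85·0.9323 / (0.85·0.9323 + 0.35·0.0677) ≈ 0.9709
After 'high': P(faulty) = 0.85·0.9709 / (0.85·0.9709 + 0.35·0.0291) ≈ 0.9878
After 'high': P(faulty) = 0.85·0.9878 / (0.85·0.9878 + 0.35·0.0122) ≈ 0.9950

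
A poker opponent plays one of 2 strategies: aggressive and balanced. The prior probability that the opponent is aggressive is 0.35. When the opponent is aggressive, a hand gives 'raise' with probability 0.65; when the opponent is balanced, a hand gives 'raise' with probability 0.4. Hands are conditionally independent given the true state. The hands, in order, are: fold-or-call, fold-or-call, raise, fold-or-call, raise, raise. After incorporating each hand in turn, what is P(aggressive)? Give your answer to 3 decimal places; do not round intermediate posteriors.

0.314

After 'fold-or-call': P(aggressive) = 0.35·0.3500 / (0.35·0.3500 + 0.6·0.6500) ≈ 0.2390
After 'fold-or-call': P(aggressive) = 0.35·0.2390 / (0.35·0.2390 + 0.6·0.7610) ≈ 0.1549
After 'raise': P(aggressive) = 0.65·0.1549 / (0.65·0.1549 + 0.4·0.8451) ≈ 0.2294
After 'fold-or-call': P(aggressive) = 0.35·0.2294 / (0.35·0.2294 + 0.6·0.7706) ≈ 0.1480
After 'raise': P(aggressive) = 0.65·0.1480 / (0.65·0.1480 + 0.4·0.8520) ≈ 0.2201
After 'raise': P(aggressive) = 0.65·0.2201 / (0.65·0.2201 + 0.4·0.7799) ≈ 0.3144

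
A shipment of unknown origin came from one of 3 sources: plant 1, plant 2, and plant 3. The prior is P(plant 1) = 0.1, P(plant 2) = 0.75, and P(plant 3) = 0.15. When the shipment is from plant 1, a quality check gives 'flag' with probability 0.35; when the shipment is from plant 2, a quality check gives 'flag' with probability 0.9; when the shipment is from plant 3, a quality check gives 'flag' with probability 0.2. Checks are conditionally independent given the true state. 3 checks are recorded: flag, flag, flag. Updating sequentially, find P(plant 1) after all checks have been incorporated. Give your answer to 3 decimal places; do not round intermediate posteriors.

After 'flag': normaliser = 0.35·0.1000 + 0.9·0.7500 + 0.2·0.1500; P(plant 1) ≈ 0.0473, P(plant 2) ≈ 0.9122, P(plant 3) ≈ 0.0405
After 'flag': normaliser = 0.35·0.0473 + 0.9·0.9122 + 0.2·0.0405; P(plant 1) ≈ 0.0196, P(plant 2) ≈ 0.9708, P(plant 3) ≈ 0.0096
After 'flag': normaliser = 0.35·0.0196 + 0.9·0.9708 + 0.2·0.0096; P(plant 1) ≈ 0.0078, P(plant 2) ≈ 0.9901, P(plant 3) ≈ 0.0022

0.008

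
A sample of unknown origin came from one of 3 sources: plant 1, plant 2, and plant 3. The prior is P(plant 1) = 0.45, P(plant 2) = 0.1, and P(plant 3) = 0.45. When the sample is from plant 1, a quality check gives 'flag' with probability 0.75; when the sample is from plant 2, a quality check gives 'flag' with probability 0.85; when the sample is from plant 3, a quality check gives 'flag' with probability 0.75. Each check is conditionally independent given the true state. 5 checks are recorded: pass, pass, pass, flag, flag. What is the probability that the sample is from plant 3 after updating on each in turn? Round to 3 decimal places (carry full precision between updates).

Apply Bayes' rule sequentially, carrying P(plant 3) forward.
After 'pass': normaliser = 0.25·0.4500 + 0.15·0.1000 + 0.25·0.4500; P(plant 1) ≈ 0.4688, P(plant 2) ≈ 0.0625, P(plant 3) ≈ 0.4688
After 'pass': normaliser = 0.25·0.4688 + 0.15·0.0625 + 0.25·0.4688; P(plant 1) ≈ 0.4808, P(plant 2) ≈ 0.0385, P(plant 3) ≈ 0.4808
After 'pass': normaliser = 0.25·0.4808 + 0.15·0.0385 + 0.25·0.4808; P(plant 1) ≈ 0.4883, P(plant 2) ≈ 0.0234, P(plant 3) ≈ 0.4883
After 'flag': normaliser = 0.75·0.4883 + 0.85·0.0234 + 0.75·0.4883; P(plant 1) ≈ 0.4868, P(plant 2) ≈ 0.0265, P(plant 3) ≈ 0.4868
After 'flag': normaliser = 0.75·0.4868 + 0.85·0.0265 + 0.75·0.4868; P(plant 1) ≈ 0.4850, P(plant 2) ≈ 0.0299, P(plant 3) ≈ 0.4850

0.485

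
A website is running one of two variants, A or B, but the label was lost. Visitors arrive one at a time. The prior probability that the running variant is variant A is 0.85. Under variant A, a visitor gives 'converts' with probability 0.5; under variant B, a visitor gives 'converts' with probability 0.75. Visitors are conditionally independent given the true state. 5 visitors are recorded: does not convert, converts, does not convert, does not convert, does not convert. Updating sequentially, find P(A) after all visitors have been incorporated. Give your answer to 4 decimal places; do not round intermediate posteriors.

After 'does not convert': P(A) = 0.5·0.8500 / (0.5·0.8500 + 0.25·0.1500) ≈ 0.9189
After 'converts': P(A) = 0.5·0.9189 / (0.5·0.9189 + 0.75·0.0811) ≈ 0.8831
After 'does not convert': P(A) = 0.5·0.8831 / (0.5·0.8831 + 0.25·0.1169) ≈ 0.9379
After 'does not convert': P(A) = 0.5·0.9379 / (0.5·0.9379 + 0.25·0.0621) ≈ 0.9680
After 'does not convert': P(A) = 0.5·0.9680 / (0.5·0.9680 + 0.25·0.0320) ≈ 0.9837

0.9837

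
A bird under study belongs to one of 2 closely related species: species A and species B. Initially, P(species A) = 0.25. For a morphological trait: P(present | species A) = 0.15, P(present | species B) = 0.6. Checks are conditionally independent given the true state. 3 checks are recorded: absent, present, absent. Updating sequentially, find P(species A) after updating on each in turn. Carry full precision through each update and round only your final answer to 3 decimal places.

After 'absent': P(species A) = 0.85·0.2500 / (0.85·0.2500 + 0.4·0.7500) ≈ 0.4146
After 'present': P(species A) = 0.15·0.4146 / (0.15·0.4146 + 0.6·0.5854) ≈ 0.1504
After 'absent': P(species A) = 0.85·0.1504 / (0.85·0.1504 + 0.4·0.8496) ≈ 0.2734

0.273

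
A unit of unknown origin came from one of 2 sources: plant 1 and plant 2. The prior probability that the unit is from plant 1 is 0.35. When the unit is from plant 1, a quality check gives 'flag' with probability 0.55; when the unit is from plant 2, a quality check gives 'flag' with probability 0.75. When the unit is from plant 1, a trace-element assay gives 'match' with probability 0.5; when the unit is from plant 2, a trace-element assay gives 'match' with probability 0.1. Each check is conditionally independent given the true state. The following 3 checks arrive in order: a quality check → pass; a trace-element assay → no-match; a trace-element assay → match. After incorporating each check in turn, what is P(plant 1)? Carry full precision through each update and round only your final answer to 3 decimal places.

After a quality check='pass': P(plant 1) = 0.45·0.3500 / (0.45·0.3500 + 0.25·0.6500) ≈ 0.4922
After a trace-element assay='no-match': P(plant 1) = 0.5·0.4922 / (0.5·0.4922 + 0.9·0.5078) ≈ 0.3500
After a trace-element assay='match': P(plant 1) = 0.5·0.3500 / (0.5·0.3500 + 0.1·0.6500) ≈ 0.7292

0.729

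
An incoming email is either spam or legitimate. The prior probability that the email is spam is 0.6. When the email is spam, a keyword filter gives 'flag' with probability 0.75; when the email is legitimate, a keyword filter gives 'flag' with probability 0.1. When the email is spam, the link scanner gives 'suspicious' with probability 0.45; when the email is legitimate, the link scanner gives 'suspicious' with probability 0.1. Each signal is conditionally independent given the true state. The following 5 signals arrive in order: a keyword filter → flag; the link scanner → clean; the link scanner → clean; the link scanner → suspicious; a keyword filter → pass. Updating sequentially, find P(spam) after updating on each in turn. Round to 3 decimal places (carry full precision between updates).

0.840

After a keyword filter='flag': P(spam) = 0.75·0.6000 / (0.75·0.6000 + 0.1·0.4000) ≈ 0.9184
After the link scanner='clean': P(spam) = 0.55·0.9184 / (0.55·0.9184 + 0.9·0.0816) ≈ 0.8730
After the link scanner='clean': P(spam) = 0.55·0.8730 / (0.55·0.8730 + 0.9·0.1270) ≈ 0.8077
After the link scanner='suspicious': P(spam) = 0.45·0.8077 / (0.45·0.8077 + 0.1·0.1923) ≈ 0.9498
After a keyword filter='pass': P(spam) = 0.25·0.9498 / (0.25·0.9498 + 0.9·0.0502) ≈ 0.8400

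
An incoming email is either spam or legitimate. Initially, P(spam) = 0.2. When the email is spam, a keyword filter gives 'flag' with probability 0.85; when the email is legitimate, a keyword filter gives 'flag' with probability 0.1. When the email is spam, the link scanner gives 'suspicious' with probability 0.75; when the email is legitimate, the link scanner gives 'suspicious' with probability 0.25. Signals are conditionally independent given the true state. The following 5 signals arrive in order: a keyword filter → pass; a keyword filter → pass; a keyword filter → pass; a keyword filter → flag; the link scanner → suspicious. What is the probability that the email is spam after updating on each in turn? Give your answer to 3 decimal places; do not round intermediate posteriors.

After a keyword filter='pass': P(spam) = 0.15·0.2000 / (0.15·0.2000 + 0.9·0.8000) ≈ 0.0400
After a keyword filter='pass': P(spam) = 0.15·0.0400 / (0.15·0.0400 + 0.9·0.9600) ≈ 0.0069
After a keyword filter='pass': P(spam) = 0.15·0.0069 / (0.15·0.0069 + 0.9·0.9931) ≈ 0.0012
After a keyword filter='flag': P(spam) = 0.85·0.0012 / (0.85·0.0012 + 0.1·0.9988) ≈ 0.0097
After the link scanner='suspicious': P(spam) = 0.75·0.0097 / (0.75·0.0097 + 0.25·0.9903) ≈ 0.0287

0.029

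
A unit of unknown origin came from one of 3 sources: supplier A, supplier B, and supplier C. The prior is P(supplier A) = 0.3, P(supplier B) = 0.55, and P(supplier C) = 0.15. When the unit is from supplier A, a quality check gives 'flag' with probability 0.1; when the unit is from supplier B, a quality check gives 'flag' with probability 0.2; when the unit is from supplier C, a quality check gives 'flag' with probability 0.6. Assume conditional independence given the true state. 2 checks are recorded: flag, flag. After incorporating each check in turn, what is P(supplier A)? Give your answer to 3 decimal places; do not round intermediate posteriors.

0.038

Apply Bayes' rule sequentially, carrying P(supplier A) forward.
After 'flag': normaliser = 0.1·0.3000 + 0.2·0.5500 + 0.6·0.1500; P(supplier A) ≈ 0.1304, P(supplier B) ≈ 0.4783, P(supplier C) ≈ 0.3913
After 'flag': normaliser = 0.1·0.1304 + 0.2·0.4783 + 0.6·0.3913; P(supplier A) ≈ 0.0380, P(supplier B) ≈ 0.2785, P(supplier C) ≈ 0.6835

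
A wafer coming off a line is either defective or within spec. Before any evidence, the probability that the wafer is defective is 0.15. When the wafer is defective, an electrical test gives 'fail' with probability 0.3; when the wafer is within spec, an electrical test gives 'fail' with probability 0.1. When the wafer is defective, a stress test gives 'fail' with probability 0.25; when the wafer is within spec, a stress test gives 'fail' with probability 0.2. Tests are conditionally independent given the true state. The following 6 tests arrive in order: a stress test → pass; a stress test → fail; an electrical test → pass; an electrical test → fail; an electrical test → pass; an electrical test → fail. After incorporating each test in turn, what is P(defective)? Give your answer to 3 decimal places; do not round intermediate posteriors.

0.530

After a stress test='pass': P(defective) = 0.75·0.1500 / (0.75·0.1500 + 0.8·0.8500) ≈ 0.1420
After a stress test='fail': P(defective) = 0.25·0.1420 / (0.25·0.1420 + 0.2·0.8580) ≈ 0.1714
After an electrical test='pass': P(defective) = 0.7·0.1714 / (0.7·0.1714 + 0.9·0.8286) ≈ 0.1386
After an electrical test='fail': P(defective) = 0.3·0.1386 / (0.3·0.1386 + 0.1·0.8614) ≈ 0.3255
After an electrical test='pass': P(defective) = 0.7·0.3255 / (0.7·0.3255 + 0.9·0.6745) ≈ 0.2729
After an electrical test='fail': P(defective) = 0.3·0.2729 / (0.3·0.2729 + 0.1·0.7271) ≈ 0.5296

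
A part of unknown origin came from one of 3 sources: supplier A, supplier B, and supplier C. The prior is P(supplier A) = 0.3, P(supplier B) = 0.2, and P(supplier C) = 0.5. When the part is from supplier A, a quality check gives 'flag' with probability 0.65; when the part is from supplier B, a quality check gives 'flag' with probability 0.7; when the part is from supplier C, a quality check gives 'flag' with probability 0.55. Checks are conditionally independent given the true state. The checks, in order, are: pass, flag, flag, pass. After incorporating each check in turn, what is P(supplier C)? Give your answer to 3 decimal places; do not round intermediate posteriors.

After 'pass': normaliser = 0.35·0.3000 + 0.3·0.2000 + 0.45·0.5000; P(supplier A) ≈ 0.2692, P(supplier B) ≈ 0.1538, P(supplier C) ≈ 0.5769
After 'flag': normaliser = 0.65·0.2692 + 0.7·0.1538 + 0.55·0.5769; P(supplier A) ≈ 0.2917, P(supplier B) ≈ 0.1795, P(supplier C) ≈ 0.5288
After 'flag': normaliser = 0.65·0.2917 + 0.7·0.1795 + 0.55·0.5288; P(supplier A) ≈ 0.3128, P(supplier B) ≈ 0.2073, P(supplier C) ≈ 0.4799
After 'pass': normaliser = 0.35·0.3128 + 0.3·0.2073 + 0.45·0.4799; P(supplier A) ≈ 0.2824, P(supplier B) ≈ 0.1604, P(supplier C) ≈ 0.5571

0.557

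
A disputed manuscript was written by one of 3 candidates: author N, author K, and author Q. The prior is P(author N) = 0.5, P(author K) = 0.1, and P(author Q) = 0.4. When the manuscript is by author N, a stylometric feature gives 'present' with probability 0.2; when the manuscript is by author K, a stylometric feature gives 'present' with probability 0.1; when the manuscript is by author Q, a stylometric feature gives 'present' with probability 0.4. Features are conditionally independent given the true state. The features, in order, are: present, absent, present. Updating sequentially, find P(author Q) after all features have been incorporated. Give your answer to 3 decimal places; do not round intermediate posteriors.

0.694

After 'present': normaliser = 0.2·0.5000 + 0.1·0.1000 + 0.4·0.4000; P(author N) ≈ 0.3704, P(author K) ≈ 0.0370, P(author Q) ≈ 0.5926
After 'absent': normaliser = 0.8·0.3704 + 0.9·0.0370 + 0.6·0.5926; P(author N) ≈ 0.4324, P(author K) ≈ 0.0486, P(author Q) ≈ 0.5189
After 'present': normaliser = 0.2·0.4324 + 0.1·0.0486 + 0.4·0.5189; P(author N) ≈ 0.2893, P(author K) ≈ 0.0163, P(author Q) ≈ 0.6944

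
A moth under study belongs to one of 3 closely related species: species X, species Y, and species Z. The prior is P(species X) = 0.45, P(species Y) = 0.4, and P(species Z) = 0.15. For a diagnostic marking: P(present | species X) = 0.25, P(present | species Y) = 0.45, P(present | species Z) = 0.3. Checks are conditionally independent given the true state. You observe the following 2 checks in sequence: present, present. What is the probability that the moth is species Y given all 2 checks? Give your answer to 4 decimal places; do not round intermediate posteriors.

After 'present': normaliser = 0.25·0.4500 + 0.45·0.4000 + 0.3·0.1500; P(species X) ≈ 0.3333, P(species Y) ≈ 0.5333, P(species Z) ≈ 0.1333
After 'present': normaliser = 0.25·0.3333 + 0.45·0.5333 + 0.3·0.1333; P(species X) ≈ 0.2294, P(species Y) ≈ 0.6606, P(species Z) ≈ 0.1101

0.6606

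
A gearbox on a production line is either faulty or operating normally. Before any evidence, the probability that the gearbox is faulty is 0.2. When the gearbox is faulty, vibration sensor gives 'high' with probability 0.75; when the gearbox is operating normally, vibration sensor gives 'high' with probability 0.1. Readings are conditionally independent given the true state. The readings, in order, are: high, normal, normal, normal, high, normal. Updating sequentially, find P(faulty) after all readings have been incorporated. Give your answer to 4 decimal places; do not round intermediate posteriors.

0.0773

After 'high': P(faulty) = 0.75·0.2000 / (0.75·0.2000 + 0.1·0.8000) ≈ 0.6522
After 'normal': P(faulty) = 0.25·0.6522 / (0.25·0.6522 + 0.9·0.3478) ≈ 0.3425
After 'normal': P(faulty) = 0.25·0.3425 / (0.25·0.3425 + 0.9·0.6575) ≈ 0.1264
After 'normal': P(faulty) = 0.25·0.1264 / (0.25·0.1264 + 0.9·0.8736) ≈ 0.0386
After 'high': P(faulty) = 0.75·0.0386 / (0.75·0.0386 + 0.1·0.9614) ≈ 0.2316
After 'normal': P(faulty) = 0.25·0.2316 / (0.25·0.2316 + 0.9·0.7684) ≈ 0.0773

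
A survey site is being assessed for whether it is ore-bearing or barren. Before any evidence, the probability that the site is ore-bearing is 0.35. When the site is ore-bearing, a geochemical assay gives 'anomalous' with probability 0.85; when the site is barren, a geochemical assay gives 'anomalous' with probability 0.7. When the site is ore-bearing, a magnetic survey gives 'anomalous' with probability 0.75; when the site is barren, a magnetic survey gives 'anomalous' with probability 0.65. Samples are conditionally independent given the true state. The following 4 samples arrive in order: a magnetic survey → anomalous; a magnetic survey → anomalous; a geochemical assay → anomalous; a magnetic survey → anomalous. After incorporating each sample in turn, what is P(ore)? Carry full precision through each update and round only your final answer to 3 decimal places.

After a magnetic survey='anomalous': P(ore) = 0.75·0.3500 / (0.75·0.3500 + 0.65·0.6500) ≈ 0.3832
After a magnetic survey='anomalous': P(ore) = 0.75·0.3832 / (0.75·0.3832 + 0.65·0.6168) ≈ 0.4176
After a geochemical assay='anomalous': P(ore) = 0.85·0.4176 / (0.85·0.4176 + 0.7·0.5824) ≈ 0.4654
After a magnetic survey='anomalous': P(ore) = 0.75·0.4654 / (0.75·0.4654 + 0.65·0.5346) ≈ 0.5011

0.501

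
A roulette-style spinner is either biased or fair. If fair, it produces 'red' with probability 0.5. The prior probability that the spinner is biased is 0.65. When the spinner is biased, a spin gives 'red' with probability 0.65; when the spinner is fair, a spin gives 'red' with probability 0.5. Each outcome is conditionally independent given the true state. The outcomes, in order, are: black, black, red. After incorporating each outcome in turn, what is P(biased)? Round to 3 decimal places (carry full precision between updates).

0.542

After 'black': P(biased) = 0.35·0.6500 / (0.35·0.6500 + 0.5·0.3500) ≈ 0.5652
After 'black': P(biased) = 0.35·0.5652 / (0.35·0.5652 + 0.5·0.4348) ≈ 0.4764
After 'red': P(biased) = 0.65·0.4764 / (0.65·0.4764 + 0.5·0.5236) ≈ 0.5419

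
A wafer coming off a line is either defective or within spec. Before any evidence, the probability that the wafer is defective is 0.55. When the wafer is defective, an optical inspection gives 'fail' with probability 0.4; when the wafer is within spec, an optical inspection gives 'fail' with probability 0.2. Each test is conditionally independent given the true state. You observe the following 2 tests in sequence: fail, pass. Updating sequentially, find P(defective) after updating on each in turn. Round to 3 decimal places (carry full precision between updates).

0.647

Each posterior becomes the prior for the next update.
After 'fail': P(defective) = 0.4·0.5500 / (0.4·0.5500 + 0.2·0.4500) ≈ 0.7097
After 'pass': P(defective) = 0.6·0.7097 / (0.6·0.7097 + 0.8·0.2903) ≈ 0.6471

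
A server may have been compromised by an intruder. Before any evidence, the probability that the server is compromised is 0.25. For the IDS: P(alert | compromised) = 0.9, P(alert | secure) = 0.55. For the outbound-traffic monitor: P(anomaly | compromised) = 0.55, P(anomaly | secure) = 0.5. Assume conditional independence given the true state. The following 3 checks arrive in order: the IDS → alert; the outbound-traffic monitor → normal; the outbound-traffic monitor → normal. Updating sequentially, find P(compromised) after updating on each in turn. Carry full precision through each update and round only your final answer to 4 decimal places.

0.3064

After the IDS='alert': P(compromised) = 0.9·0.2500 / (0.9·0.2500 + 0.55·0.7500) ≈ 0.3529
After the outbound-traffic monitor='normal': P(compromised) = 0.45·0.3529 / (0.45·0.3529 + 0.5·0.6471) ≈ 0.3293
After the outbound-traffic monitor='normal': P(compromised) = 0.45·0.3293 / (0.45·0.3293 + 0.5·0.6707) ≈ 0.3064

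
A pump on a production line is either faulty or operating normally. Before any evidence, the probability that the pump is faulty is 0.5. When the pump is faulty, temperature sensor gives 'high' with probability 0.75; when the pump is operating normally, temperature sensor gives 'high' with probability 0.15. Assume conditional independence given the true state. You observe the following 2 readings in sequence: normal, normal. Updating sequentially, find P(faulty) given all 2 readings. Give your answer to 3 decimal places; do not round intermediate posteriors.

Apply Bayes' rule sequentially, carrying P(faulty) forward.
After 'normal': P(faulty) = 0.25·0.5000 / (0.25·0.5000 + 0.85·0.5000) ≈ 0.2273
After 'normal': P(faulty) = 0.25·0.2273 / (0.25·0.2273 + 0.85·0.7727) ≈ 0.0796

0.080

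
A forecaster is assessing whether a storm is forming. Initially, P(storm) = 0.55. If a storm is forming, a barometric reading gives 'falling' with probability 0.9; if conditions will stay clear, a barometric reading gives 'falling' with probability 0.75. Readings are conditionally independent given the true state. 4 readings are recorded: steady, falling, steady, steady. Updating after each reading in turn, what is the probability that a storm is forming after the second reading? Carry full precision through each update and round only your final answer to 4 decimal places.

0.3697

After 'steady': P(storm) = 0.1·0.5500 / (0.1·0.5500 + 0.25·0.4500) ≈ 0.3284
After 'falling': P(storm) = 0.9·0.3284 / (0.9·0.3284 + 0.75·0.6716) ≈ 0.3697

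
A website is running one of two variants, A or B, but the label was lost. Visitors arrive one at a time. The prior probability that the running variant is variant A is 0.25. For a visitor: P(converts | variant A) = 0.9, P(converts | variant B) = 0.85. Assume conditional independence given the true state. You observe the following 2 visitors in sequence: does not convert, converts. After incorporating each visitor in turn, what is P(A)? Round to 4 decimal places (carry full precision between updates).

After 'does not convert': P(A) = 0.1·0.2500 / (0.1·0.2500 + 0.15·0.7500) ≈ 0.1818
After 'converts': P(A) = 0.9·0.1818 / (0.9·0.1818 + 0.85·0.8182) ≈ 0.1905

0.1905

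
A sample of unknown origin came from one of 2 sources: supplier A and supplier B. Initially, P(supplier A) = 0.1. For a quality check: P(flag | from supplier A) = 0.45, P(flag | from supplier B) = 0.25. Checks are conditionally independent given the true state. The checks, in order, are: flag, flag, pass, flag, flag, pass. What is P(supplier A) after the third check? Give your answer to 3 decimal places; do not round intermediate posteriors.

After 'flag': P(supplier A) = 0.45·0.1000 / (0.45·0.1000 + 0.25·0.9000) ≈ 0.1667
After 'flag': P(supplier A) = 0.45·0.1667 / (0.45·0.1667 + 0.25·0.8333) ≈ 0.2647
After 'pass': P(supplier A) = 0.55·0.2647 / (0.55·0.2647 + 0.75·0.7353) ≈ 0.2089

0.209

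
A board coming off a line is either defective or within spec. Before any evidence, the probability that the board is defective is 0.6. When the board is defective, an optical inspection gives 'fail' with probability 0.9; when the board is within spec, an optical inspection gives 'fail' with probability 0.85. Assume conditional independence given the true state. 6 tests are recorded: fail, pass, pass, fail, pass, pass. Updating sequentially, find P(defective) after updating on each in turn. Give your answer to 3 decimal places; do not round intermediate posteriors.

After 'fail': P(defective) = 0.9·0.6000 / (0.9·0.6000 + 0.85·0.4000) ≈ 0.6136
After 'pass': P(defective) = 0.1·0.6136 / (0.1·0.6136 + 0.15·0.3864) ≈ 0.5143
After 'pass': P(defective) = 0.1·0.5143 / (0.1·0.5143 + 0.15·0.4857) ≈ 0.4138
After 'fail': P(defective) = 0.9·0.4138 / (0.9·0.4138 + 0.85·0.5862) ≈ 0.4277
After 'pass': P(defective) = 0.1·0.4277 / (0.1·0.4277 + 0.15·0.5723) ≈ 0.3326
After 'pass': P(defective) = 0.1·0.3326 / (0.1·0.3326 + 0.15·0.6674) ≈ 0.2494

0.249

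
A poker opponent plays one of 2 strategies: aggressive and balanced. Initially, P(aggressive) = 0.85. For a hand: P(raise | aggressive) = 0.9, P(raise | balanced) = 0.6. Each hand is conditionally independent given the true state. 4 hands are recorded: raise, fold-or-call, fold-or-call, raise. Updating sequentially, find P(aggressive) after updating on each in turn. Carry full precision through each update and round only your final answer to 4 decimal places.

0.4435

Each posterior becomes the prior for the next update.
After 'raise': P(aggressive) = 0.9·0.8500 / (0.9·0.8500 + 0.6·0.1500) ≈ 0.8947
After 'fold-or-call': P(aggressive) = 0.1·0.8947 / (0.1·0.8947 + 0.4·0.1053) ≈ 0.6800
After 'fold-or-call': P(aggressive) = 0.1·0.6800 / (0.1·0.6800 + 0.4·0.3200) ≈ 0.3469
After 'raise': P(aggressive) = 0.9·0.3469 / (0.9·0.3469 + 0.6·0.6531) ≈ 0.4435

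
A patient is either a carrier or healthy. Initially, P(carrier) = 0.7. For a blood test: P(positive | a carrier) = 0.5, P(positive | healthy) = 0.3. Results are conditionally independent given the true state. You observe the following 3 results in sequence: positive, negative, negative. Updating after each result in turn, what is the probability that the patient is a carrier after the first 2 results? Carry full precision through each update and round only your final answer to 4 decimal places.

0.7353

After 'positive': P(carrier) = 0.5·0.7000 / (0.5·0.7000 + 0.3·0.3000) ≈ 0.7955
After 'negative': P(carrier) = 0.5·0.7955 / (0.5·0.7955 + 0.7·0.2045) ≈ 0.7353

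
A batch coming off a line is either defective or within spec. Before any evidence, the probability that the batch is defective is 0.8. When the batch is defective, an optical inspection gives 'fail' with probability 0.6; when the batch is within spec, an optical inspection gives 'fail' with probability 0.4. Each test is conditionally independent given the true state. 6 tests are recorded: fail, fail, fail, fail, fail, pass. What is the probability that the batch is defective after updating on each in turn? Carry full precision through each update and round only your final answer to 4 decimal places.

0.9529

Apply Bayes' rule sequentially, carrying P(defective) forward.
After 'fail': P(defective) = 0.6·0.8000 / (0.6·0.8000 + 0.4·0.2000) ≈ 0.8571
After 'fail': P(defective) = 0.6·0.8571 / (0.6·0.8571 + 0.4·0.1429) ≈ 0.9000
After 'fail': P(defective) = 0.6·0.9000 / (0.6·0.9000 + 0.4·0.1000) ≈ 0.9310
After 'fail': P(defective) = 0.6·0.9310 / (0.6·0.9310 + 0.4·0.0690) ≈ 0.9529
After 'fail': P(defective) = 0.6·0.9529 / (0.6·0.9529 + 0.4·0.0471) ≈ 0.9681
After 'pass': P(defective) = 0.4·0.9681 / (0.4·0.9681 + 0.6·0.0319) ≈ 0.9529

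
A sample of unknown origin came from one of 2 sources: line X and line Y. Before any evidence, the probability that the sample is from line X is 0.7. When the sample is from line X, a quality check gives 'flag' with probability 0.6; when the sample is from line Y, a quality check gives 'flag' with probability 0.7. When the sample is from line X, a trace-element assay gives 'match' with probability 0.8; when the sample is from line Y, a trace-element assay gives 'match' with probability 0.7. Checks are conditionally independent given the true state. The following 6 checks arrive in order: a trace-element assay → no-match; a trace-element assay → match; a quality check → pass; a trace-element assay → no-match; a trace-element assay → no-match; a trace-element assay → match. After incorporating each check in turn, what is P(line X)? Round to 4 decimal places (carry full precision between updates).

0.5463

Each posterior becomes the prior for the next update.
After a trace-element assay='no-match': P(line X) = 0.2·0.7000 / (0.2·0.7000 + 0.3·0.3000) ≈ 0.6087
After a trace-element assay='match': P(line X) = 0.8·0.6087 / (0.8·0.6087 + 0.7·0.3913) ≈ 0.6400
After a quality check='pass': P(line X) = 0.4·0.6400 / (0.4·0.6400 + 0.3·0.3600) ≈ 0.7033
After a trace-element assay='no-match': P(line X) = 0.2·0.7033 / (0.2·0.7033 + 0.3·0.2967) ≈ 0.6124
After a trace-element assay='no-match': P(line X) = 0.2·0.6124 / (0.2·0.6124 + 0.3·0.3876) ≈ 0.5130
After a trace-element assay='match': P(line X) = 0.8·0.5130 / (0.8·0.5130 + 0.7·0.4870) ≈ 0.5463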